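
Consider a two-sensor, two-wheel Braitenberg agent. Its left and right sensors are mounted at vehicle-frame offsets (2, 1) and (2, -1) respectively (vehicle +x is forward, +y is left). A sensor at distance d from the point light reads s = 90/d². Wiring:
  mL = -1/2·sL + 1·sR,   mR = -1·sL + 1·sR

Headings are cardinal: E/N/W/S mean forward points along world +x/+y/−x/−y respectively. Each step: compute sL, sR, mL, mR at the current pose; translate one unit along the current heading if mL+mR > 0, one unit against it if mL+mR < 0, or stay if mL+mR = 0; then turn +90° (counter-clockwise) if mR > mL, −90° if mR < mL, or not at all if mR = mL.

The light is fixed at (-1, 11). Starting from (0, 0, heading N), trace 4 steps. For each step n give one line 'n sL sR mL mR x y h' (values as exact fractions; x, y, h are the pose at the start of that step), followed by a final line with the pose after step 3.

n=0: pose=(0,0,N); sL=10/9, sR=18/17; mL=77/153, mR=-8/153; mL+mR=23/51 → advance +1; mR−mL=-5/9 → turn -1·90°
n=1: pose=(0,1,E); sL=1, sR=9/13; mL=5/26, mR=-4/13; mL+mR=-3/26 → advance -1; mR−mL=-1/2 → turn -1·90°
n=2: pose=(-1,1,S); sL=18/29, sR=18/29; mL=9/29, mR=0; mL+mR=9/29 → advance +1; mR−mL=-9/29 → turn -1·90°
n=3: pose=(-1,0,W); sL=45/74, sR=45/52; mL=270/481, mR=495/1924; mL+mR=1575/1924 → advance +1; mR−mL=-45/148 → turn -1·90°

0 10/9 18/17 77/153 -8/153 0 0 N
1 1 9/13 5/26 -4/13 0 1 E
2 18/29 18/29 9/29 0 -1 1 S
3 45/74 45/52 270/481 495/1924 -1 0 W
final -2 0 N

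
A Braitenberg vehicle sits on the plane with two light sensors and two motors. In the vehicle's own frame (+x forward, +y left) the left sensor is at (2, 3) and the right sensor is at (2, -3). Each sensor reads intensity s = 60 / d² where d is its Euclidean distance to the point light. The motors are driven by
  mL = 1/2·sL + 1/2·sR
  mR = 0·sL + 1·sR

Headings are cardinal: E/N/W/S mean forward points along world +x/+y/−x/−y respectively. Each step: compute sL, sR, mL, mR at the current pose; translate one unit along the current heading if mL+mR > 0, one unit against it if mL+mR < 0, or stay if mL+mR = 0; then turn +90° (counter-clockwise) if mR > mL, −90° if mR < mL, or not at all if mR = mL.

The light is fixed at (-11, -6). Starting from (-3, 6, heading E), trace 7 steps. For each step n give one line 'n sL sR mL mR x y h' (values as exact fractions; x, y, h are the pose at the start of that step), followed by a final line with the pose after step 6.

n=0: pose=(-3,6,E); sL=12/65, sR=60/181; mL=3036/11765, mR=60/181; mL+mR=6936/11765 → advance +1; mR−mL=864/11765 → turn +1·90°
n=1: pose=(-2,6,N); sL=15/58, sR=3/17; mL=429/1972, mR=3/17; mL+mR=777/1972 → advance +1; mR−mL=-81/1972 → turn -1·90°
n=2: pose=(-2,7,E); sL=60/377, sR=60/221; mL=1380/6409, mR=60/221; mL+mR=240/493 → advance +1; mR−mL=360/6409 → turn +1·90°
n=3: pose=(-1,7,N); sL=30/137, sR=30/197; mL=5010/26989, mR=30/197; mL+mR=9120/26989 → advance +1; mR−mL=-900/26989 → turn -1·90°
n=4: pose=(-1,8,E); sL=60/433, sR=12/53; mL=4188/22949, mR=12/53; mL+mR=9384/22949 → advance +1; mR−mL=1008/22949 → turn +1·90°
n=5: pose=(0,8,N); sL=3/16, sR=15/113; mL=579/3616, mR=15/113; mL+mR=1059/3616 → advance +1; mR−mL=-99/3616 → turn -1·90°
n=6: pose=(0,9,E); sL=60/493, sR=60/313; mL=24180/154309, mR=60/313; mL+mR=53760/154309 → advance +1; mR−mL=5400/154309 → turn +1·90°

0 12/65 60/181 3036/11765 60/181 -3 6 E
1 15/58 3/17 429/1972 3/17 -2 6 N
2 60/377 60/221 1380/6409 60/221 -2 7 E
3 30/137 30/197 5010/26989 30/197 -1 7 N
4 60/433 12/53 4188/22949 12/53 -1 8 E
5 3/16 15/113 579/3616 15/113 0 8 N
6 60/493 60/313 24180/154309 60/313 0 9 E
final 1 9 N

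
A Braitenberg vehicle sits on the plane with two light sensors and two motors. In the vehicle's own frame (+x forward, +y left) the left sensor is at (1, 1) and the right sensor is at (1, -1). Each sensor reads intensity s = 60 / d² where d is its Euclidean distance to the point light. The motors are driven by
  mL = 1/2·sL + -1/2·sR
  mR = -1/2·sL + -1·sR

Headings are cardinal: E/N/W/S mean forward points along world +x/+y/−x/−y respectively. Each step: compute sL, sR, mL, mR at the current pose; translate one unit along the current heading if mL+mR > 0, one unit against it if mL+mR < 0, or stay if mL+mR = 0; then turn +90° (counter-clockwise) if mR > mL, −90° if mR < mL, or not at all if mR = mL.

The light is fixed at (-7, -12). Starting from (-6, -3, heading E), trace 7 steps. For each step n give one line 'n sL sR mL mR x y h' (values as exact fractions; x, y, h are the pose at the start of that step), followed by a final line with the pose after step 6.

n=0: pose=(-6,-3,E); sL=15/26, sR=15/17; mL=-135/884, mR=-1035/884; mL+mR=-45/34 → advance -1; mR−mL=-225/221 → turn -1·90°
n=1: pose=(-7,-3,S); sL=12/13, sR=12/13; mL=0, mR=-18/13; mL+mR=-18/13 → advance -1; mR−mL=-18/13 → turn -1·90°
n=2: pose=(-7,-2,W); sL=30/41, sR=30/61; mL=300/2501, mR=-2145/2501; mL+mR=-45/61 → advance -1; mR−mL=-2445/2501 → turn -1·90°
n=3: pose=(-6,-2,N); sL=60/121, sR=12/25; mL=24/3025, mR=-2202/3025; mL+mR=-18/25 → advance -1; mR−mL=-2226/3025 → turn -1·90°
n=4: pose=(-6,-3,E); sL=15/26, sR=15/17; mL=-135/884, mR=-1035/884; mL+mR=-45/34 → advance -1; mR−mL=-225/221 → turn -1·90°
n=5: pose=(-7,-3,S); sL=12/13, sR=12/13; mL=0, mR=-18/13; mL+mR=-18/13 → advance -1; mR−mL=-18/13 → turn -1·90°
n=6: pose=(-7,-2,W); sL=30/41, sR=30/61; mL=300/2501, mR=-2145/2501; mL+mR=-45/61 → advance -1; mR−mL=-2445/2501 → turn -1·90°

0 15/26 15/17 -135/884 -1035/884 -6 -3 E
1 12/13 12/13 0 -18/13 -7 -3 S
2 30/41 30/61 300/2501 -2145/2501 -7 -2 W
3 60/121 12/25 24/3025 -2202/3025 -6 -2 N
4 15/26 15/17 -135/884 -1035/884 -6 -3 E
5 12/13 12/13 0 -18/13 -7 -3 S
6 30/41 30/61 300/2501 -2145/2501 -7 -2 W
final -6 -2 N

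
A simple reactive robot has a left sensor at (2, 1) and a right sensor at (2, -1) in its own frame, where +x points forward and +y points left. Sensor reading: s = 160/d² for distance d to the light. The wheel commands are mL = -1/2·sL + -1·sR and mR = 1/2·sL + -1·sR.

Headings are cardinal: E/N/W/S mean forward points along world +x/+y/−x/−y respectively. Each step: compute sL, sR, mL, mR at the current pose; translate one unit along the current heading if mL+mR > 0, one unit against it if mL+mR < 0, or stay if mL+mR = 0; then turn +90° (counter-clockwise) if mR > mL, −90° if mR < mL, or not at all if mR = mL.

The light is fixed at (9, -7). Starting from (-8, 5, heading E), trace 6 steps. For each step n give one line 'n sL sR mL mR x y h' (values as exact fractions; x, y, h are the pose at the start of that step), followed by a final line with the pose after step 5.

n=0: pose=(-8,5,E); sL=80/197, sR=80/173; mL=-22680/34081, mR=-8840/34081; mL+mR=-160/173 → advance -1; mR−mL=80/197 → turn +1·90°
n=1: pose=(-9,5,N); sL=160/557, sR=32/97; mL=-25584/54029, mR=-10064/54029; mL+mR=-64/97 → advance -1; mR−mL=160/557 → turn +1·90°
n=2: pose=(-9,4,W); sL=8/25, sR=5/17; mL=-193/425, mR=-57/425; mL+mR=-10/17 → advance -1; mR−mL=8/25 → turn +1·90°
n=3: pose=(-8,4,S); sL=160/337, sR=32/81; mL=-17264/27297, mR=-4304/27297; mL+mR=-64/81 → advance -1; mR−mL=160/337 → turn +1·90°
n=4: pose=(-8,5,E); sL=80/197, sR=80/173; mL=-22680/34081, mR=-8840/34081; mL+mR=-160/173 → advance -1; mR−mL=80/197 → turn +1·90°
n=5: pose=(-9,5,N); sL=160/557, sR=32/97; mL=-25584/54029, mR=-10064/54029; mL+mR=-64/97 → advance -1; mR−mL=160/557 → turn +1·90°

0 80/197 80/173 -22680/34081 -8840/34081 -8 5 E
1 160/557 32/97 -25584/54029 -10064/54029 -9 5 N
2 8/25 5/17 -193/425 -57/425 -9 4 W
3 160/337 32/81 -17264/27297 -4304/27297 -8 4 S
4 80/197 80/173 -22680/34081 -8840/34081 -8 5 E
5 160/557 32/97 -25584/54029 -10064/54029 -9 5 N
final -9 4 W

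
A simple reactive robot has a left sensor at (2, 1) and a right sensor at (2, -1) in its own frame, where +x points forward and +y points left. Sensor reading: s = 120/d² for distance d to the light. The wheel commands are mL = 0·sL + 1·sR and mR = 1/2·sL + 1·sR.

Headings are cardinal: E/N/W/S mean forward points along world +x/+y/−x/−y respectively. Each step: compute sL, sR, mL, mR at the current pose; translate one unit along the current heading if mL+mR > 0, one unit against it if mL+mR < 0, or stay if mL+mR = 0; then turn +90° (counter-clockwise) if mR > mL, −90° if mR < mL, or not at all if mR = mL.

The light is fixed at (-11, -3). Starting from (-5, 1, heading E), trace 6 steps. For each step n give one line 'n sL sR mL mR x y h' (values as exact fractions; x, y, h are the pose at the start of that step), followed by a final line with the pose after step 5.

0 120/89 120/73 120/73 15060/6497 -5 1 E
1 5/3 6/5 6/5 61/30 -4 1 N
2 120/41 120/61 120/61 8580/2501 -4 2 W
3 60/29 60/17 60/17 2250/493 -5 2 S
4 120/89 120/73 120/73 15060/6497 -5 1 E
5 5/3 6/5 6/5 61/30 -4 1 N
final -4 2 W

n=0: pose=(-5,1,E); sL=120/89, sR=120/73; mL=120/73, mR=15060/6497; mL+mR=25740/6497 → advance +1; mR−mL=60/89 → turn +1·90°
n=1: pose=(-4,1,N); sL=5/3, sR=6/5; mL=6/5, mR=61/30; mL+mR=97/30 → advance +1; mR−mL=5/6 → turn +1·90°
n=2: pose=(-4,2,W); sL=120/41, sR=120/61; mL=120/61, mR=8580/2501; mL+mR=13500/2501 → advance +1; mR−mL=60/41 → turn +1·90°
n=3: pose=(-5,2,S); sL=60/29, sR=60/17; mL=60/17, mR=2250/493; mL+mR=3990/493 → advance +1; mR−mL=30/29 → turn +1·90°
n=4: pose=(-5,1,E); sL=120/89, sR=120/73; mL=120/73, mR=15060/6497; mL+mR=25740/6497 → advance +1; mR−mL=60/89 → turn +1·90°
n=5: pose=(-4,1,N); sL=5/3, sR=6/5; mL=6/5, mR=61/30; mL+mR=97/30 → advance +1; mR−mL=5/6 → turn +1·90°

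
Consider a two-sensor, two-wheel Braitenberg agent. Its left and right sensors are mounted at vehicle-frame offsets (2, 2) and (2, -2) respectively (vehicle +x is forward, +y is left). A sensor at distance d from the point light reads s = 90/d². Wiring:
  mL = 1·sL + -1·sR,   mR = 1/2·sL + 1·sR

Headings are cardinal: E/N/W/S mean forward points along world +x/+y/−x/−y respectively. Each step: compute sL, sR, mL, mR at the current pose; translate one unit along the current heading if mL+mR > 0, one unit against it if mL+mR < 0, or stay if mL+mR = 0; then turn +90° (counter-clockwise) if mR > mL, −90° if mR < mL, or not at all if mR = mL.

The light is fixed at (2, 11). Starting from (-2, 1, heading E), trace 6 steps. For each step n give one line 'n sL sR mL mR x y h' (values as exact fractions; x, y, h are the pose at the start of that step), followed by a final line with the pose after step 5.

0 45/34 45/74 450/629 3195/2516 -2 1 E
1 90/89 18/13 -432/1157 2187/1157 -1 1 N
2 45/73 45/37 -1620/2701 8235/5402 -1 2 W
3 18/25 90/157 576/3925 3663/3925 -2 2 S
4 45/34 45/74 450/629 3195/2516 -2 1 E
5 90/89 18/13 -432/1157 2187/1157 -1 1 N
final -1 2 W

n=0: pose=(-2,1,E); sL=45/34, sR=45/74; mL=450/629, mR=3195/2516; mL+mR=135/68 → advance +1; mR−mL=1395/2516 → turn +1·90°
n=1: pose=(-1,1,N); sL=90/89, sR=18/13; mL=-432/1157, mR=2187/1157; mL+mR=135/89 → advance +1; mR−mL=2619/1157 → turn +1·90°
n=2: pose=(-1,2,W); sL=45/73, sR=45/37; mL=-1620/2701, mR=8235/5402; mL+mR=135/146 → advance +1; mR−mL=11475/5402 → turn +1·90°
n=3: pose=(-2,2,S); sL=18/25, sR=90/157; mL=576/3925, mR=3663/3925; mL+mR=27/25 → advance +1; mR−mL=3087/3925 → turn +1·90°
n=4: pose=(-2,1,E); sL=45/34, sR=45/74; mL=450/629, mR=3195/2516; mL+mR=135/68 → advance +1; mR−mL=1395/2516 → turn +1·90°
n=5: pose=(-1,1,N); sL=90/89, sR=18/13; mL=-432/1157, mR=2187/1157; mL+mR=135/89 → advance +1; mR−mL=2619/1157 → turn +1·90°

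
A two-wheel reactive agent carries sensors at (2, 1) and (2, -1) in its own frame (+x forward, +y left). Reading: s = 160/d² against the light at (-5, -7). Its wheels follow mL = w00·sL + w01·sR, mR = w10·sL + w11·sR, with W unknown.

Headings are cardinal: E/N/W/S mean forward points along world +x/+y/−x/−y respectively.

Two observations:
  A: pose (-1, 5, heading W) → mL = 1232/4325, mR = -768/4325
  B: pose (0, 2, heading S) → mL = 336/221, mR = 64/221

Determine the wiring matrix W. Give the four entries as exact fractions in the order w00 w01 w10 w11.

obs A: pose=(-1,5,W) → sL=32/25, sR=160/173, mL=1232/4325, mR=-768/4325
obs B: pose=(0,2,S) → sL=32/17, sR=32/13, mL=336/221, mR=64/221
sensor matrix S = [[32/25, 160/173], [32/17, 32/13]]; det S = 1347584/955825
solve [mL_A; mL_B] = S·[w00; w01] and [mR_A; mR_B] = S·[w10; w11]:
  w00 = -1/2, w01 = 1, w10 = -1/2, w11 = 1/2

-1/2 1 -1/2 1/2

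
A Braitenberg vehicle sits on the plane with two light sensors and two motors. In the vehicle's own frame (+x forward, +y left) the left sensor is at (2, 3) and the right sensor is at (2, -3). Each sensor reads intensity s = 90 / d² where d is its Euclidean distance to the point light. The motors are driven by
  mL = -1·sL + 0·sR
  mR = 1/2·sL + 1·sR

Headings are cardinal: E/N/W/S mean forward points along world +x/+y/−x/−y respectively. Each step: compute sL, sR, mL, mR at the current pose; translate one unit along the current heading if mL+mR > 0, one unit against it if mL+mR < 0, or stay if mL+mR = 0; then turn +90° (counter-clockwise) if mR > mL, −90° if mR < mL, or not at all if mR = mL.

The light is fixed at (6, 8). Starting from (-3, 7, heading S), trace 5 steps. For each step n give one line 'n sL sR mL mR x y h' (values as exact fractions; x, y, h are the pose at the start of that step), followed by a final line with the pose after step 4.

n=0: pose=(-3,7,S); sL=2, sR=10/17; mL=-2, mR=27/17; mL+mR=-7/17 → advance -1; mR−mL=61/17 → turn +1·90°
n=1: pose=(-3,8,E); sL=45/29, sR=45/29; mL=-45/29, mR=135/58; mL+mR=45/58 → advance +1; mR−mL=225/58 → turn +1·90°
n=2: pose=(-2,8,N); sL=18/25, sR=90/29; mL=-18/25, mR=2511/725; mL+mR=1989/725 → advance +1; mR−mL=3033/725 → turn +1·90°
n=3: pose=(-2,9,W); sL=45/52, sR=45/58; mL=-45/52, mR=3645/3016; mL+mR=1035/3016 → advance +1; mR−mL=6255/3016 → turn +1·90°
n=4: pose=(-3,9,S); sL=90/37, sR=18/29; mL=-90/37, mR=1971/1073; mL+mR=-639/1073 → advance -1; mR−mL=4581/1073 → turn +1·90°

0 2 10/17 -2 27/17 -3 7 S
1 45/29 45/29 -45/29 135/58 -3 8 E
2 18/25 90/29 -18/25 2511/725 -2 8 N
3 45/52 45/58 -45/52 3645/3016 -2 9 W
4 90/37 18/29 -90/37 1971/1073 -3 9 S
final -3 10 E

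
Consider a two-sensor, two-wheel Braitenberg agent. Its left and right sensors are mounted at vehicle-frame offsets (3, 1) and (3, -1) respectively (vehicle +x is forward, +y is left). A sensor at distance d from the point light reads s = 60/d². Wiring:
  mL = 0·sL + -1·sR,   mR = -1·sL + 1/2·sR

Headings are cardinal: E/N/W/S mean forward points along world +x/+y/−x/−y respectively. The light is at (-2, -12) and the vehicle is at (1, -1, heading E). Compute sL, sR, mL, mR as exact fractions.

left sensor world pos  = (4, 0); dL² = 180
right sensor world pos = (4, -2); dR² = 136
sL = 60/180 = 1/3
sR = 60/136 = 15/34
mL = 0·sL + -1·sR = -15/34
mR = -1·sL + 1/2·sR = -23/204

1/3 15/34 -15/34 -23/204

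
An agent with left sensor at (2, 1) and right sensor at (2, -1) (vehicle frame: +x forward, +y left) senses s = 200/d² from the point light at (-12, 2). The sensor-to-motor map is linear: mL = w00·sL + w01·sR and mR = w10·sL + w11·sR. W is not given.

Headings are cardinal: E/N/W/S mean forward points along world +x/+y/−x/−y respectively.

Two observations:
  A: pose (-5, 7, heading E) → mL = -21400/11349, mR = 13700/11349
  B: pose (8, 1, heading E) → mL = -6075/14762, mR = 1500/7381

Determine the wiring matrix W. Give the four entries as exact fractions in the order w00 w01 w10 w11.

-1/2 -1/2 -1/2 1

obs A: pose=(-5,7,E) → sL=200/117, sR=200/97, mL=-21400/11349, mR=13700/11349
obs B: pose=(8,1,E) → sL=50/121, sR=25/61, mL=-6075/14762, mR=1500/7381
sensor matrix S = [[200/117, 200/97], [50/121, 25/61]]; det S = -12685000/83766969
solve [mL_A; mL_B] = S·[w00; w01] and [mR_A; mR_B] = S·[w10; w11]:
  w00 = -1/2, w01 = -1/2, w10 = -1/2, w11 = 1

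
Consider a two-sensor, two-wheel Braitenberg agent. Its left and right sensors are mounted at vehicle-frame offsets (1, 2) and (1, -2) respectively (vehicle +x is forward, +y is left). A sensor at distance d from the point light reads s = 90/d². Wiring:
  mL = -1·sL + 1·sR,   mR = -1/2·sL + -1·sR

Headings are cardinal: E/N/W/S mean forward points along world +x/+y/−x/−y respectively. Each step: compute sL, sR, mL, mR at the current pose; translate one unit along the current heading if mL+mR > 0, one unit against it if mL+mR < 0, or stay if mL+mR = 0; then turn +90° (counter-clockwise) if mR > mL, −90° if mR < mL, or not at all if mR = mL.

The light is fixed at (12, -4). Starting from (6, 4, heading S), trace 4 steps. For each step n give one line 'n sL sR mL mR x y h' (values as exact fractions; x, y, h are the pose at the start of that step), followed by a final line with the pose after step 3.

n=0: pose=(6,4,S); sL=18/13, sR=90/113; mL=-864/1469, mR=-2187/1469; mL+mR=-27/13 → advance -1; mR−mL=-1323/1469 → turn -1·90°
n=1: pose=(6,5,W); sL=45/49, sR=9/17; mL=-324/833, mR=-1647/1666; mL+mR=-135/98 → advance -1; mR−mL=-999/1666 → turn -1·90°
n=2: pose=(7,5,N); sL=90/149, sR=90/109; mL=3600/16241, mR=-18315/16241; mL+mR=-135/149 → advance -1; mR−mL=-21915/16241 → turn -1·90°
n=3: pose=(7,4,E); sL=45/58, sR=45/26; mL=360/377, mR=-3195/1508; mL+mR=-135/116 → advance -1; mR−mL=-4635/1508 → turn -1·90°

0 18/13 90/113 -864/1469 -2187/1469 6 4 S
1 45/49 9/17 -324/833 -1647/1666 6 5 W
2 90/149 90/109 3600/16241 -18315/16241 7 5 N
3 45/58 45/26 360/377 -3195/1508 7 4 E
final 6 4 S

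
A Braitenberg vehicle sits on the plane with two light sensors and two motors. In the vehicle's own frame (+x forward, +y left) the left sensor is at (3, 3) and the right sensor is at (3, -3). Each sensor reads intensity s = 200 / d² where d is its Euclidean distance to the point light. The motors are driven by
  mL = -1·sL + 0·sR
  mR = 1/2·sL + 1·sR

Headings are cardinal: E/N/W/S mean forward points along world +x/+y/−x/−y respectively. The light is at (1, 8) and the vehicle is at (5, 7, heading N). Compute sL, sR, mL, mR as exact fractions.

left sensor world pos  = (2, 10); dL² = 5
right sensor world pos = (8, 10); dR² = 53
sL = 200/5 = 40
sR = 200/53 = 200/53
mL = -1·sL + 0·sR = -40
mR = 1/2·sL + 1·sR = 1260/53

40 200/53 -40 1260/53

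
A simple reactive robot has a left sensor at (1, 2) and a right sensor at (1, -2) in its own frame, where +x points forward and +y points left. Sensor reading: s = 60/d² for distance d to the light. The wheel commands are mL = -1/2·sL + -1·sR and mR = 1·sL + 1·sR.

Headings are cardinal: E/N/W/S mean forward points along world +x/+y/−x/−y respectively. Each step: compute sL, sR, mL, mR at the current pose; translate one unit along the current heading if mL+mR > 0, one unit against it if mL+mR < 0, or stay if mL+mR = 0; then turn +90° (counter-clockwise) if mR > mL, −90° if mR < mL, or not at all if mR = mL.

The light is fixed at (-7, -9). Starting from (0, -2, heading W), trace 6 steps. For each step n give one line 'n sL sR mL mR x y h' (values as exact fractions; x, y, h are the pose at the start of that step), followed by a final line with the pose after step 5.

n=0: pose=(0,-2,W); sL=60/61, sR=20/39; mL=-2390/2379, mR=3560/2379; mL+mR=30/61 → advance +1; mR−mL=5950/2379 → turn +1·90°
n=1: pose=(-1,-2,S); sL=3/5, sR=15/13; mL=-189/130, mR=114/65; mL+mR=3/10 → advance +1; mR−mL=417/130 → turn +1·90°
n=2: pose=(-1,-3,E); sL=60/113, sR=12/13; mL=-1746/1469, mR=2136/1469; mL+mR=30/113 → advance +1; mR−mL=3882/1469 → turn +1·90°
n=3: pose=(0,-3,N); sL=30/37, sR=6/13; mL=-417/481, mR=612/481; mL+mR=15/37 → advance +1; mR−mL=1029/481 → turn +1·90°
n=4: pose=(0,-2,W); sL=60/61, sR=20/39; mL=-2390/2379, mR=3560/2379; mL+mR=30/61 → advance +1; mR−mL=5950/2379 → turn +1·90°
n=5: pose=(-1,-2,S); sL=3/5, sR=15/13; mL=-189/130, mR=114/65; mL+mR=3/10 → advance +1; mR−mL=417/130 → turn +1·90°

0 60/61 20/39 -2390/2379 3560/2379 0 -2 W
1 3/5 15/13 -189/130 114/65 -1 -2 S
2 60/113 12/13 -1746/1469 2136/1469 -1 -3 E
3 30/37 6/13 -417/481 612/481 0 -3 N
4 60/61 20/39 -2390/2379 3560/2379 0 -2 W
5 3/5 15/13 -189/130 114/65 -1 -2 S
final -1 -3 E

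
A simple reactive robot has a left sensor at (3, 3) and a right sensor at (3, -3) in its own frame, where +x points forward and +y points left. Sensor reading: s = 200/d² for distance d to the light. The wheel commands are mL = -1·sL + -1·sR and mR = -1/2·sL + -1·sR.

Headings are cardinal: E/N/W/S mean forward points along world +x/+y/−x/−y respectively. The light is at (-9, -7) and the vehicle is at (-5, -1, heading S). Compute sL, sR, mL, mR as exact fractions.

100/29 20 -680/29 -630/29

left sensor world pos  = (-2, -4); dL² = 58
right sensor world pos = (-8, -4); dR² = 10
sL = 200/58 = 100/29
sR = 200/10 = 20
mL = -1·sL + -1·sR = -680/29
mR = -1/2·sL + -1·sR = -630/29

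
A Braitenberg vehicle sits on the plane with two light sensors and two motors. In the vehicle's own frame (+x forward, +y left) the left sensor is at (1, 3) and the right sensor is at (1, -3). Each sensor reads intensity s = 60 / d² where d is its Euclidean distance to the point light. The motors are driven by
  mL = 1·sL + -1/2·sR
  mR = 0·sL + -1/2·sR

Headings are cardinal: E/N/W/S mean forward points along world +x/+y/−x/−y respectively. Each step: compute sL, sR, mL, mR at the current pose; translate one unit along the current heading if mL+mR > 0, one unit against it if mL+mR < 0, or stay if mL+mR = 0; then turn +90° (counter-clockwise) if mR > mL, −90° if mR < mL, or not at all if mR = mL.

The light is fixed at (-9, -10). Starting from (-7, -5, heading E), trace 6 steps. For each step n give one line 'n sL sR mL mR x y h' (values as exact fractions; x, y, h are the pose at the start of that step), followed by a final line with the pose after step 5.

0 60/73 60/13 -1410/949 -30/13 -7 -5 E
1 15/8 3 3/8 -3/2 -8 -5 S
2 20/3 20/27 170/27 -10/27 -8 -4 W
3 30/29 30/29 15/29 -15/29 -9 -4 N
4 30/41 6 -93/41 -3 -9 -4 E
5 60/29 60/41 1590/1189 -30/41 -10 -4 S
final -10 -5 W

n=0: pose=(-7,-5,E); sL=60/73, sR=60/13; mL=-1410/949, mR=-30/13; mL+mR=-3600/949 → advance -1; mR−mL=-60/73 → turn -1·90°
n=1: pose=(-8,-5,S); sL=15/8, sR=3; mL=3/8, mR=-3/2; mL+mR=-9/8 → advance -1; mR−mL=-15/8 → turn -1·90°
n=2: pose=(-8,-4,W); sL=20/3, sR=20/27; mL=170/27, mR=-10/27; mL+mR=160/27 → advance +1; mR−mL=-20/3 → turn -1·90°
n=3: pose=(-9,-4,N); sL=30/29, sR=30/29; mL=15/29, mR=-15/29; mL+mR=0 → advance +0; mR−mL=-30/29 → turn -1·90°
n=4: pose=(-9,-4,E); sL=30/41, sR=6; mL=-93/41, mR=-3; mL+mR=-216/41 → advance -1; mR−mL=-30/41 → turn -1·90°
n=5: pose=(-10,-4,S); sL=60/29, sR=60/41; mL=1590/1189, mR=-30/41; mL+mR=720/1189 → advance +1; mR−mL=-60/29 → turn -1·90°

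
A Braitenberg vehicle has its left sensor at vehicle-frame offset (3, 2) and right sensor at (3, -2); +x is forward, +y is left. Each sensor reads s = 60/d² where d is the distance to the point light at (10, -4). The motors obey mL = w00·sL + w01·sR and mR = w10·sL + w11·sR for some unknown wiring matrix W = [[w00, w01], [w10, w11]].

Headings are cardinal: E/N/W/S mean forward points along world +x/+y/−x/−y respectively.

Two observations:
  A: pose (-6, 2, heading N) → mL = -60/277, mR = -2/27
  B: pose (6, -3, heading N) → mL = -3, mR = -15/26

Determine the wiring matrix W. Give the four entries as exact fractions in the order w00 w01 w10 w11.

0 -1 -1/2 0

obs A: pose=(-6,2,N) → sL=4/27, sR=60/277, mL=-60/277, mR=-2/27
obs B: pose=(6,-3,N) → sL=15/13, sR=3, mL=-3, mR=-15/26
sensor matrix S = [[4/27, 60/277], [15/13, 3]]; det S = 6304/32409
solve [mL_A; mL_B] = S·[w00; w01] and [mR_A; mR_B] = S·[w10; w11]:
  w00 = 0, w01 = -1, w10 = -1/2, w11 = 0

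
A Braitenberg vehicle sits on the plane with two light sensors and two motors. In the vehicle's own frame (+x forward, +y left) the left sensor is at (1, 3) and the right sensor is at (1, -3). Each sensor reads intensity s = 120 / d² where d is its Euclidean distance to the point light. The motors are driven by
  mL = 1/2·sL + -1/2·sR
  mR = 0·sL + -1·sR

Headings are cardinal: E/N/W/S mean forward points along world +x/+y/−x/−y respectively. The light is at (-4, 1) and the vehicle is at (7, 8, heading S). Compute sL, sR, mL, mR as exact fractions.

15/29 6/5 -99/290 -6/5

left sensor world pos  = (10, 7); dL² = 232
right sensor world pos = (4, 7); dR² = 100
sL = 120/232 = 15/29
sR = 120/100 = 6/5
mL = 1/2·sL + -1/2·sR = -99/290
mR = 0·sL + -1·sR = -6/5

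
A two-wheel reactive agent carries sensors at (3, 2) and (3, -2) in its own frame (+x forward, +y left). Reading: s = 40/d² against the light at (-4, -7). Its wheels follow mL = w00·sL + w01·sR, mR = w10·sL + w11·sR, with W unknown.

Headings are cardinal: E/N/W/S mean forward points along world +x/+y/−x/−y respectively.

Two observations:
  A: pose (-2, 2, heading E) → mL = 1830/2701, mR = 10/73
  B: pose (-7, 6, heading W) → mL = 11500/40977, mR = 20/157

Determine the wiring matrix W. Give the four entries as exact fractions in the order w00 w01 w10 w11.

obs A: pose=(-2,2,E) → sL=20/73, sR=20/37, mL=1830/2701, mR=10/73
obs B: pose=(-7,6,W) → sL=40/157, sR=40/261, mL=11500/40977, mR=20/157
sensor matrix S = [[20/73, 20/37], [40/157, 40/261]]; det S = -10595200/110678877
solve [mL_A; mL_B] = S·[w00; w01] and [mR_A; mR_B] = S·[w10; w11]:
  w00 = 1/2, w01 = 1, w10 = 1/2, w11 = 0

1/2 1 1/2 0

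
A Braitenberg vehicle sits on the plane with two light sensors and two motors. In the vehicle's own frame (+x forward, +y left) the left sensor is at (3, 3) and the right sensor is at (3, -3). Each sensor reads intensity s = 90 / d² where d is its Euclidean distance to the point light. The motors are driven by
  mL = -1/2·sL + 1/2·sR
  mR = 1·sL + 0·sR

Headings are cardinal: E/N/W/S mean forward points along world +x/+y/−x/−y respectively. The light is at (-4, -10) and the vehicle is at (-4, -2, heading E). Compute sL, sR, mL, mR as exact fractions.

9/13 45/17 216/221 9/13

left sensor world pos  = (-1, 1); dL² = 130
right sensor world pos = (-1, -5); dR² = 34
sL = 90/130 = 9/13
sR = 90/34 = 45/17
mL = -1/2·sL + 1/2·sR = 216/221
mR = 1·sL + 0·sR = 9/13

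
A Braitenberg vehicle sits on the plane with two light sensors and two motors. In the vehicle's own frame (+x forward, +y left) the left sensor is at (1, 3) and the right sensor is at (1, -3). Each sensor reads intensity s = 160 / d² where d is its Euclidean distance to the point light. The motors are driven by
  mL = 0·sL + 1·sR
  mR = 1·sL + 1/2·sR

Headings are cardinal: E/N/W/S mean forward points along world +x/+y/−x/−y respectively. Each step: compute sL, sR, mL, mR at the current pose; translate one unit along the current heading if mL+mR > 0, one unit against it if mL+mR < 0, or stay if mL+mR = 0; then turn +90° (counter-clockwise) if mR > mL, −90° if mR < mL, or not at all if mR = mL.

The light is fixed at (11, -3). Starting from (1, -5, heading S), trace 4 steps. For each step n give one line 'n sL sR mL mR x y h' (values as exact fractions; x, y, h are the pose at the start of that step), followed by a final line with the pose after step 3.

0 80/29 80/89 80/89 8280/2581 1 -5 S
1 160/81 160/117 160/117 2800/1053 1 -6 E
2 40/37 4 4 114/37 2 -6 N
3 32/13 160/89 160/89 3888/1157 2 -5 E
final 3 -5 N

n=0: pose=(1,-5,S); sL=80/29, sR=80/89; mL=80/89, mR=8280/2581; mL+mR=10600/2581 → advance +1; mR−mL=5960/2581 → turn +1·90°
n=1: pose=(1,-6,E); sL=160/81, sR=160/117; mL=160/117, mR=2800/1053; mL+mR=4240/1053 → advance +1; mR−mL=1360/1053 → turn +1·90°
n=2: pose=(2,-6,N); sL=40/37, sR=4; mL=4, mR=114/37; mL+mR=262/37 → advance +1; mR−mL=-34/37 → turn -1·90°
n=3: pose=(2,-5,E); sL=32/13, sR=160/89; mL=160/89, mR=3888/1157; mL+mR=5968/1157 → advance +1; mR−mL=1808/1157 → turn +1·90°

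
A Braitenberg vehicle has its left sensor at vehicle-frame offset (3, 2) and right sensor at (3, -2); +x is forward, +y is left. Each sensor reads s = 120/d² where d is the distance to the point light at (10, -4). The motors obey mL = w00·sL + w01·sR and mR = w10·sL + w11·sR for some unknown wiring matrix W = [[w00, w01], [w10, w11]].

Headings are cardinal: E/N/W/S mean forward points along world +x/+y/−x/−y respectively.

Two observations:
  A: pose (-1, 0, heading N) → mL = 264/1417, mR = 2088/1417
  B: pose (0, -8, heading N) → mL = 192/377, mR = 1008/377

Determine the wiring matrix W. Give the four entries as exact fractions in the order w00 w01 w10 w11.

-1/2 1/2 1 1

obs A: pose=(-1,0,N) → sL=60/109, sR=12/13, mL=264/1417, mR=2088/1417
obs B: pose=(0,-8,N) → sL=24/29, sR=24/13, mL=192/377, mR=1008/377
sensor matrix S = [[60/109, 12/13], [24/29, 24/13]]; det S = 10368/41093
solve [mL_A; mL_B] = S·[w00; w01] and [mR_A; mR_B] = S·[w10; w11]:
  w00 = -1/2, w01 = 1/2, w10 = 1, w11 = 1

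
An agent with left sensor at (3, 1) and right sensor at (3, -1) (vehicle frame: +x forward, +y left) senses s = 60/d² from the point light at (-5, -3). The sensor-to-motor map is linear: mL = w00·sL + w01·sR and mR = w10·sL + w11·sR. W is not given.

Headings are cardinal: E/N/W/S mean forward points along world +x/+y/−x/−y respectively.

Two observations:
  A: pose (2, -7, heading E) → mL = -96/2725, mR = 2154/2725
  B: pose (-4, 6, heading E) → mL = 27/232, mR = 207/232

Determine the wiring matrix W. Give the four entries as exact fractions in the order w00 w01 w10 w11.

-1/2 1/2 1 1/2

obs A: pose=(2,-7,E) → sL=60/109, sR=12/25, mL=-96/2725, mR=2154/2725
obs B: pose=(-4,6,E) → sL=15/29, sR=3/4, mL=27/232, mR=207/232
sensor matrix S = [[60/109, 12/25], [15/29, 3/4]]; det S = 2601/15805
solve [mL_A; mL_B] = S·[w00; w01] and [mR_A; mR_B] = S·[w10; w11]:
  w00 = -1/2, w01 = 1/2, w10 = 1, w11 = 1/2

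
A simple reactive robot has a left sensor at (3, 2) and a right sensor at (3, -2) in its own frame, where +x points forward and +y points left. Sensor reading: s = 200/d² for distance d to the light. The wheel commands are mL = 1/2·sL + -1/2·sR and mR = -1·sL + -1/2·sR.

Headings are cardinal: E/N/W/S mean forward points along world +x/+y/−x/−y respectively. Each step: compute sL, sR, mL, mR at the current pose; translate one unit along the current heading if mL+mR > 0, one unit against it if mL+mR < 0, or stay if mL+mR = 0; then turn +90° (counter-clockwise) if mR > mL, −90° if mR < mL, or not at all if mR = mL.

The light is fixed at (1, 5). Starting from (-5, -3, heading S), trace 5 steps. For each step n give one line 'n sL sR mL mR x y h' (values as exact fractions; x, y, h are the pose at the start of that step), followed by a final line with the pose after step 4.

n=0: pose=(-5,-3,S); sL=200/137, sR=40/37; mL=960/5069, mR=-10140/5069; mL+mR=-9180/5069 → advance -1; mR−mL=-300/137 → turn -1·90°
n=1: pose=(-5,-2,W); sL=100/81, sR=100/53; mL=-1400/4293, mR=-9350/4293; mL+mR=-10750/4293 → advance -1; mR−mL=-50/27 → turn -1·90°
n=2: pose=(-4,-2,N); sL=40/13, sR=8; mL=-32/13, mR=-92/13; mL+mR=-124/13 → advance -1; mR−mL=-60/13 → turn -1·90°
n=3: pose=(-4,-3,E); sL=5, sR=25/13; mL=20/13, mR=-155/26; mL+mR=-115/26 → advance -1; mR−mL=-15/2 → turn -1·90°
n=4: pose=(-5,-3,S); sL=200/137, sR=40/37; mL=960/5069, mR=-10140/5069; mL+mR=-9180/5069 → advance -1; mR−mL=-300/137 → turn -1·90°

0 200/137 40/37 960/5069 -10140/5069 -5 -3 S
1 100/81 100/53 -1400/4293 -9350/4293 -5 -2 W
2 40/13 8 -32/13 -92/13 -4 -2 N
3 5 25/13 20/13 -155/26 -4 -3 E
4 200/137 40/37 960/5069 -10140/5069 -5 -3 S
final -5 -2 W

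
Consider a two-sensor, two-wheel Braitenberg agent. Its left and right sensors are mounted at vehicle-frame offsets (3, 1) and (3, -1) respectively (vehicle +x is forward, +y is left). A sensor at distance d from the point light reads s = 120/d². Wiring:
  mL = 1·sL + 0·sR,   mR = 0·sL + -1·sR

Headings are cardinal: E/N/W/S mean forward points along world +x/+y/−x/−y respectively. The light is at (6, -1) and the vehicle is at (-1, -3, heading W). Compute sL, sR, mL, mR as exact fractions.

left sensor world pos  = (-4, -4); dL² = 109
right sensor world pos = (-4, -2); dR² = 101
sL = 120/109 = 120/109
sR = 120/101 = 120/101
mL = 1·sL + 0·sR = 120/109
mR = 0·sL + -1·sR = -120/101

120/109 120/101 120/109 -120/101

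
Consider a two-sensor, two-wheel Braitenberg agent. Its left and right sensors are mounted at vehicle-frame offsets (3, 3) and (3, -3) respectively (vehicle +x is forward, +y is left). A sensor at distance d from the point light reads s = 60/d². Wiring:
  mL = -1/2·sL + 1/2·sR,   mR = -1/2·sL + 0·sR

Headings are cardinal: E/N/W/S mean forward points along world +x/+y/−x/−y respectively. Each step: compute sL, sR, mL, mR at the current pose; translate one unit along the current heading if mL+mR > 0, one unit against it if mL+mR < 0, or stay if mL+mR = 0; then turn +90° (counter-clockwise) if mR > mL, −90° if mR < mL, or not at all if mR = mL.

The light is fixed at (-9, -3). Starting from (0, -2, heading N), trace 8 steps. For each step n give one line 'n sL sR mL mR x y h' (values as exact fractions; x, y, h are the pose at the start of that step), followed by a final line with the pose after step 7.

0 15/13 3/8 -81/208 -15/26 0 -2 N
1 20/51 20/51 0 -10/51 0 -3 E
2 6/13 30/17 144/221 -3/13 -1 -3 S
3 60/41 60/29 360/1189 -30/41 -1 -4 W
4 3/2 15/37 -81/148 -3/4 0 -4 N
5 12/29 60/169 -144/4901 -6/29 0 -5 E
6 30/73 6/5 144/365 -15/73 -1 -5 S
7 60/61 12/5 216/305 -30/61 -1 -6 W
final -2 -6 N

n=0: pose=(0,-2,N); sL=15/13, sR=3/8; mL=-81/208, mR=-15/26; mL+mR=-201/208 → advance -1; mR−mL=-3/16 → turn -1·90°
n=1: pose=(0,-3,E); sL=20/51, sR=20/51; mL=0, mR=-10/51; mL+mR=-10/51 → advance -1; mR−mL=-10/51 → turn -1·90°
n=2: pose=(-1,-3,S); sL=6/13, sR=30/17; mL=144/221, mR=-3/13; mL+mR=93/221 → advance +1; mR−mL=-15/17 → turn -1·90°
n=3: pose=(-1,-4,W); sL=60/41, sR=60/29; mL=360/1189, mR=-30/41; mL+mR=-510/1189 → advance -1; mR−mL=-30/29 → turn -1·90°
n=4: pose=(0,-4,N); sL=3/2, sR=15/37; mL=-81/148, mR=-3/4; mL+mR=-48/37 → advance -1; mR−mL=-15/74 → turn -1·90°
n=5: pose=(0,-5,E); sL=12/29, sR=60/169; mL=-144/4901, mR=-6/29; mL+mR=-1158/4901 → advance -1; mR−mL=-30/169 → turn -1·90°
n=6: pose=(-1,-5,S); sL=30/73, sR=6/5; mL=144/365, mR=-15/73; mL+mR=69/365 → advance +1; mR−mL=-3/5 → turn -1·90°
n=7: pose=(-1,-6,W); sL=60/61, sR=12/5; mL=216/305, mR=-30/61; mL+mR=66/305 → advance +1; mR−mL=-6/5 → turn -1·90°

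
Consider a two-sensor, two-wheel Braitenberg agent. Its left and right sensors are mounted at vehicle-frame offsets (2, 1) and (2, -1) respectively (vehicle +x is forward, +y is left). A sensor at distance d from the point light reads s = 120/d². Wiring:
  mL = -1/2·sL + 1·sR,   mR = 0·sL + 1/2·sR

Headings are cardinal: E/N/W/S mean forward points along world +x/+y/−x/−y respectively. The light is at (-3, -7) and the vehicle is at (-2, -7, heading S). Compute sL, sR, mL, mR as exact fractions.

left sensor world pos  = (-1, -9); dL² = 8
right sensor world pos = (-3, -9); dR² = 4
sL = 120/8 = 15
sR = 120/4 = 30
mL = -1/2·sL + 1·sR = 45/2
mR = 0·sL + 1/2·sR = 15

15 30 45/2 15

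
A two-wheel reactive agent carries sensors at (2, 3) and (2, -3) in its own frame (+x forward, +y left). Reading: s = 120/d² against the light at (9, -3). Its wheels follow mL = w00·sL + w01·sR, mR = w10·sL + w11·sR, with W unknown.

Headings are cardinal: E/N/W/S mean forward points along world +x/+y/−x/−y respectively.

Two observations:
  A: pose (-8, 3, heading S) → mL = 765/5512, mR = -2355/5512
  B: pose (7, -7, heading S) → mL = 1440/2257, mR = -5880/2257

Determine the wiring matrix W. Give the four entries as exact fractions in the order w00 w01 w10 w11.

1/2 -1/2 -1/2 -1/2

obs A: pose=(-8,3,S) → sL=30/53, sR=15/52, mL=765/5512, mR=-2355/5512
obs B: pose=(7,-7,S) → sL=120/37, sR=120/61, mL=1440/2257, mR=-5880/2257
sensor matrix S = [[30/53, 15/52], [120/37, 120/61]]; det S = 276750/1555073
solve [mL_A; mL_B] = S·[w00; w01] and [mR_A; mR_B] = S·[w10; w11]:
  w00 = 1/2, w01 = -1/2, w10 = -1/2, w11 = -1/2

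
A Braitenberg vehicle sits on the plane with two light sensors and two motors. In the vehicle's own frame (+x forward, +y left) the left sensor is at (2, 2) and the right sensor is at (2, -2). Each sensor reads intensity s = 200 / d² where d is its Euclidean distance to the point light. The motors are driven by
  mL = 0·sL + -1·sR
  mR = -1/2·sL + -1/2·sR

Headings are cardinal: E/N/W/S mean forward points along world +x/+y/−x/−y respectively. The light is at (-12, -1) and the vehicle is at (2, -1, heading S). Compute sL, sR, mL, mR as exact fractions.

10/13 50/37 -50/37 -510/481

left sensor world pos  = (4, -3); dL² = 260
right sensor world pos = (0, -3); dR² = 148
sL = 200/260 = 10/13
sR = 200/148 = 50/37
mL = 0·sL + -1·sR = -50/37
mR = -1/2·sL + -1/2·sR = -510/481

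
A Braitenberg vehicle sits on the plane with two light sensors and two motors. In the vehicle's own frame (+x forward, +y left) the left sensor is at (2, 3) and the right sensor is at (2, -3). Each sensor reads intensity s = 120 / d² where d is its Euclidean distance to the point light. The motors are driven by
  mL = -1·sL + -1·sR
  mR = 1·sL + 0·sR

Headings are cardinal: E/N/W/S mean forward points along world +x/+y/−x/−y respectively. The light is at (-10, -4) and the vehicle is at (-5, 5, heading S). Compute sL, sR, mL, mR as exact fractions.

left sensor world pos  = (-2, 3); dL² = 113
right sensor world pos = (-8, 3); dR² = 53
sL = 120/113 = 120/113
sR = 120/53 = 120/53
mL = -1·sL + -1·sR = -19920/5989
mR = 1·sL + 0·sR = 120/113

120/113 120/53 -19920/5989 120/113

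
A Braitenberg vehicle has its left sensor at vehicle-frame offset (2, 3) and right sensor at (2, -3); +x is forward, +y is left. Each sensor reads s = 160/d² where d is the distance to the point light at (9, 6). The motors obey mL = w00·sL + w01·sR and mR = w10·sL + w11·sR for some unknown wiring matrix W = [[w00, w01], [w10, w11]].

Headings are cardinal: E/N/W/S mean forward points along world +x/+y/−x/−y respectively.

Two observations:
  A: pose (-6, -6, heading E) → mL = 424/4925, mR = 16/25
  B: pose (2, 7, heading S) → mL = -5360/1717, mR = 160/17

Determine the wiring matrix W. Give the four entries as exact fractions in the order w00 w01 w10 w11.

obs A: pose=(-6,-6,E) → sL=16/25, sR=80/197, mL=424/4925, mR=16/25
obs B: pose=(2,7,S) → sL=160/17, sR=160/101, mL=-5360/1717, mR=160/17
sensor matrix S = [[16/25, 80/197], [160/17, 160/101]]; det S = -4749312/1691245
solve [mL_A; mL_B] = S·[w00; w01] and [mR_A; mR_B] = S·[w10; w11]:
  w00 = -1/2, w01 = 1, w10 = 1, w11 = 0

-1/2 1 1 0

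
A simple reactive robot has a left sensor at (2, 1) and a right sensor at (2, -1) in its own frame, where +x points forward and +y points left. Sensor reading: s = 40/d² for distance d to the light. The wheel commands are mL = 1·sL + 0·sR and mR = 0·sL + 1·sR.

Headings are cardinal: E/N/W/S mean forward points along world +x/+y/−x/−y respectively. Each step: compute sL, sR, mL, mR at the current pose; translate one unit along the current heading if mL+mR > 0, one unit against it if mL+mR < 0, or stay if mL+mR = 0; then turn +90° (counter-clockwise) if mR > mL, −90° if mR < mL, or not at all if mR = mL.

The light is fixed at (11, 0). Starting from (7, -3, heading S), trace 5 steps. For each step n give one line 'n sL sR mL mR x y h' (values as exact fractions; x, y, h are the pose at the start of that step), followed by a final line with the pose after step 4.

0 20/17 4/5 20/17 4/5 7 -3 S
1 40/61 8/9 40/61 8/9 7 -4 W
2 10/13 5/9 10/13 5/9 6 -4 S
3 8/17 8/13 8/17 8/13 6 -5 W
4 20/37 20/49 20/37 20/49 5 -5 S
final 5 -6 W

n=0: pose=(7,-3,S); sL=20/17, sR=4/5; mL=20/17, mR=4/5; mL+mR=168/85 → advance +1; mR−mL=-32/85 → turn -1·90°
n=1: pose=(7,-4,W); sL=40/61, sR=8/9; mL=40/61, mR=8/9; mL+mR=848/549 → advance +1; mR−mL=128/549 → turn +1·90°
n=2: pose=(6,-4,S); sL=10/13, sR=5/9; mL=10/13, mR=5/9; mL+mR=155/117 → advance +1; mR−mL=-25/117 → turn -1·90°
n=3: pose=(6,-5,W); sL=8/17, sR=8/13; mL=8/17, mR=8/13; mL+mR=240/221 → advance +1; mR−mL=32/221 → turn +1·90°
n=4: pose=(5,-5,S); sL=20/37, sR=20/49; mL=20/37, mR=20/49; mL+mR=1720/1813 → advance +1; mR−mL=-240/1813 → turn -1·90°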